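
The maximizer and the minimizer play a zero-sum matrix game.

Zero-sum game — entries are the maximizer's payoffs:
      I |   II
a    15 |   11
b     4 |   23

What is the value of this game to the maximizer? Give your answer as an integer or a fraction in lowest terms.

301/23

Row minima are 11 and 4, so the maximizer's maximin is 11; column maxima are 15 and 23, so the minimizer's minimax is 15. These differ, so the equilibrium is in mixed strategies.
Let the maximizer play a with probability p. The minimizer is indifferent when 15p + 4(1−p) = 11p + 23(1−p), giving p = 19/23.
Let the minimizer play I with probability q. The maximizer is indifferent when 15q + 11(1−q) = 4q + 23(1−q), giving q = 12/23.
The value is 15·(12/23) + (11)·(11/23) = 301/23.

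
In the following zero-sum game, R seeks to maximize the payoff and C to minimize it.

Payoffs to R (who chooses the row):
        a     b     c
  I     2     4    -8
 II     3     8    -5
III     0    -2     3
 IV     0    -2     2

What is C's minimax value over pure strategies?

The worst case (largest entry) in each column is a: 3, b: 8, c: 3.
The best (smallest) of these is 3.

3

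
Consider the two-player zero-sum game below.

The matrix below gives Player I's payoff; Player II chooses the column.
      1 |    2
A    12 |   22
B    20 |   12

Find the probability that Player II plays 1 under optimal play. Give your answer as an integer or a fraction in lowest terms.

Row minima are 12 and 12, so Player I's maximin is 12; column maxima are 20 and 22, so Player II's minimax is 20. These differ, so the equilibrium is in mixed strategies.
Let Player II play 1 with probability q. Player I is indifferent when 12q + 22(1−q) = 20q + 12(1−q), giving q = 5/9.

5/9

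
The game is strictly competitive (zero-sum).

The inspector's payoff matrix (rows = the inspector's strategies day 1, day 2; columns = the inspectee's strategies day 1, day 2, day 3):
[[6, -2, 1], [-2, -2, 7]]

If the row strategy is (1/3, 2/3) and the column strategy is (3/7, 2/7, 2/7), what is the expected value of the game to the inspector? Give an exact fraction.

Against (3/7, 2/7, 2/7), each row's expected payoff is day 1: 16/7; day 2: 4/7.
Taking the (1/3, 2/3)-weighted average: (1/3)·(16/7) + (2/3)·(4/7) = 8/7.

8/7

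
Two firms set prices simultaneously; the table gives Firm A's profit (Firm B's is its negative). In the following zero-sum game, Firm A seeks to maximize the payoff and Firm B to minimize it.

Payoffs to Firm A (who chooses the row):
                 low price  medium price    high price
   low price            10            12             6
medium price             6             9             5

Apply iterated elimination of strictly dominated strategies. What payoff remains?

6

Row medium price is strictly dominated by row low price (10>6, 12>9, 6>5); eliminate medium price.
Column medium price is strictly dominated by low price for Firm B (10<12); eliminate medium price.
Column low price is strictly dominated by high price for Firm B (6<10); eliminate low price.
Only (low price, high price) remains, with payoff 6.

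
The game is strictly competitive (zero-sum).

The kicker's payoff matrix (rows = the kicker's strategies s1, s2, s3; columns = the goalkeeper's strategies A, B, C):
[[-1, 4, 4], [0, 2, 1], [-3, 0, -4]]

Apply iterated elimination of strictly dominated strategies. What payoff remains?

Column B is strictly dominated by A for the goalkeeper (-1<4, 0<2, -3<0); eliminate B.
Row s3 is strictly dominated by row s1 (-1>-3, 4>-4); eliminate s3.
Column C is strictly dominated by A for the goalkeeper (-1<4, 0<1); eliminate C.
Row s1 is strictly dominated by row s2 (0>-1); eliminate s1.
Only (s2, A) remains, with payoff 0.

0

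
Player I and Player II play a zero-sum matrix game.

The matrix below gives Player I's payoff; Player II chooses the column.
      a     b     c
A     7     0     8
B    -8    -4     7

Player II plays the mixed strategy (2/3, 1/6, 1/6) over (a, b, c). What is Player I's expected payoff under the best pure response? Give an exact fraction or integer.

6

A: (7)·(2/3) + (0)·(1/6) + (8)·(1/6) = 6.
B: (-8)·(2/3) + (-4)·(1/6) + (7)·(1/6) = -29/6.
The best pure response is A with expected payoff 6.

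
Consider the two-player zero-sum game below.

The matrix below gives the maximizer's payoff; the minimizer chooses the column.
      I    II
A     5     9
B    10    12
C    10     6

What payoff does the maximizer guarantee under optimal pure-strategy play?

Row minima: 5, 10, 6 → the maximizer's maximin is 10.
Column maxima: 10, 12 → the minimizer's minimax is 10.
They coincide at (B, I), so the value is 10.

10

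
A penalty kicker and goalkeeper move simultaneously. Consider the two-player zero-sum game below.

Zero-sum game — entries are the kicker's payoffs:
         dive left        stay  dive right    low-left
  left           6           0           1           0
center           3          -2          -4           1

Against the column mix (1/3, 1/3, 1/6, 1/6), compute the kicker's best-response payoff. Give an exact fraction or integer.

left: (6)·(1/3) + (0)·(1/3) + (1)·(1/6) + (0)·(1/6) = 13/6.
center: (3)·(1/3) + (-2)·(1/3) + (-4)·(1/6) + (1)·(1/6) = -1/6.
The best pure response is left with expected payoff 13/6.

13/6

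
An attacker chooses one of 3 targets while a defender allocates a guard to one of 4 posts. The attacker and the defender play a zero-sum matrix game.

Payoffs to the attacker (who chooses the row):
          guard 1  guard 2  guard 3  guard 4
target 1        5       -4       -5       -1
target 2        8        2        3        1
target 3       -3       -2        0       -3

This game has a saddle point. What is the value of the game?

1

Row minima: -5, 1, -3 → the attacker's maximin is 1.
Column maxima: 8, 2, 3, 1 → the defender's minimax is 1.
They coincide at (target 2, guard 4), so the value is 1.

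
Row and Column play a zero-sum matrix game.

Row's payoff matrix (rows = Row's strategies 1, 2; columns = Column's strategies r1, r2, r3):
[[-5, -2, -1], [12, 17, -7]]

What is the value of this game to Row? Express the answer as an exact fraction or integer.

Column r2 is strictly dominated by r1 for Column (it gives Row more in every row).
The remaining 2×2 game on (1, 2) × (r1, r3) has no saddle point. Let Row play 1 with probability p; indifference gives −5p + 12(1−p) = −p − 7(1−p), so p = 19/23.
Similarly Column's optimal q on r1 is 6/23, and the value is -5·(6/23) + (-1)·(17/23) = -47/23.

-47/23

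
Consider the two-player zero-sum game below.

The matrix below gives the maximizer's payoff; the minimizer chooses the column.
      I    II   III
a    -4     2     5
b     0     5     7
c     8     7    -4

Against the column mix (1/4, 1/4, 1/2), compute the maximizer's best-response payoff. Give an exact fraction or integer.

19/4

a: (-4)·(1/4) + (2)·(1/4) + (5)·(1/2) = 2.
b: (0)·(1/4) + (5)·(1/4) + (7)·(1/2) = 19/4.
c: (8)·(1/4) + (7)·(1/4) + (-4)·(1/2) = 7/4.
The best pure response is b with expected payoff 19/4.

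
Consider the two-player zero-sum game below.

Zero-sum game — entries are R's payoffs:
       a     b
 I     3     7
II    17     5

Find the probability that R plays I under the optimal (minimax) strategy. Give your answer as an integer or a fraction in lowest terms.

3/4

Row minima are 3 and 5, so R's maximin is 5; column maxima are 17 and 7, so C's minimax is 7. These differ, so the equilibrium is in mixed strategies.
Let R play I with probability p. C is indifferent when 3p + 17(1−p) = 7p + 5(1−p), giving p = 3/4.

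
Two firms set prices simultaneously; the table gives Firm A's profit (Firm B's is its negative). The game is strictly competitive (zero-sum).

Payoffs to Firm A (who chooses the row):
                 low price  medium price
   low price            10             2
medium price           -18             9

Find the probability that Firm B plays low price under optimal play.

1/5

Row minima are 2 and -18, so Firm A's maximin is 2; column maxima are 10 and 9, so Firm B's minimax is 9. These differ, so the equilibrium is in mixed strategies.
Let Firm B play low price with probability q. Firm A is indifferent when 10q + 2(1−q) = −18q + 9(1−q), giving q = 1/5.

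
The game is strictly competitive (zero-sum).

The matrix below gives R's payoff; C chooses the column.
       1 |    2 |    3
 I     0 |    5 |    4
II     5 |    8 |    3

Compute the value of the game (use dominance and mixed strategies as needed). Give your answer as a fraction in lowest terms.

Column 2 is strictly dominated by 1 for C (it gives R more in every row).
The remaining 2×2 game on (I, II) × (1, 3) has no saddle point. Let R play I with probability p; indifference gives 5(1−p) = 4p + 3(1−p), so p = 1/3.
Similarly C's optimal q on 1 is 1/6, and the value is 0·(1/6) + (4)·(5/6) = 10/3.

10/3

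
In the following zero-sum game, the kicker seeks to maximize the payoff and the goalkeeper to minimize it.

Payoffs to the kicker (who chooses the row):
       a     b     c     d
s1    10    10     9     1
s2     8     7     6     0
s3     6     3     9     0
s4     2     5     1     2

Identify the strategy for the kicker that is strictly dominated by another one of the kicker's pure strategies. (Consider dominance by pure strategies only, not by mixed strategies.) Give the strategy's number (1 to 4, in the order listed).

Compare s2 with s1: 10 > 8, 10 > 7, 9 > 6, 1 > 0.
So s1 strictly dominates s2 for the kicker; s2 is strictly dominated.

2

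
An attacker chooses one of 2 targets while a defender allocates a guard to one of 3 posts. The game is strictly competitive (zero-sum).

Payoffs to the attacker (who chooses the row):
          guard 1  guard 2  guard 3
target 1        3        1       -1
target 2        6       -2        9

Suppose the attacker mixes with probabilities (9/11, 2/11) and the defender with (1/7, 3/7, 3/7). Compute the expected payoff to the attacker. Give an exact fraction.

81/77

Against (1/7, 3/7, 3/7), each row's expected payoff is target 1: 3/7; target 2: 27/7.
Taking the (9/11, 2/11)-weighted average: (9/11)·(3/7) + (2/11)·(27/7) = 81/77.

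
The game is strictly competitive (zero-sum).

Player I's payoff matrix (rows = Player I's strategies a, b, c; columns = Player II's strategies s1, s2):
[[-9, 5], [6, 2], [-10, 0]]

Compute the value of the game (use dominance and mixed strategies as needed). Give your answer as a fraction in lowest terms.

Row c is strictly dominated by row a, so Player I never plays it.
The remaining 2×2 game on (a, b) × (s1, s2) has no saddle point. Let Player I play a with probability p; indifference gives −9p + 6(1−p) = 5p + 2(1−p), so p = 2/9.
Similarly Player II's optimal q on s1 is 1/6, and the value is -9·(1/6) + (5)·(5/6) = 8/3.

8/3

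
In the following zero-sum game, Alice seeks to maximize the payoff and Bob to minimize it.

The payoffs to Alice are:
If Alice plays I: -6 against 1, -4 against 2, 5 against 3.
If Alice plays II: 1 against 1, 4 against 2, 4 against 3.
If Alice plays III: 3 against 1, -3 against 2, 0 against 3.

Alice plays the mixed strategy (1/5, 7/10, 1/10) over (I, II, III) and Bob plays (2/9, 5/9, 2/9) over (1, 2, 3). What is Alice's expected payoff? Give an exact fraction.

Against (2/9, 5/9, 2/9), each row's expected payoff is I: -22/9; II: 10/3; III: -1.
Taking the (1/5, 7/10, 1/10)-weighted average: (1/5)·(-22/9) + (7/10)·(10/3) + (1/10)·(-1) = 157/90.

157/90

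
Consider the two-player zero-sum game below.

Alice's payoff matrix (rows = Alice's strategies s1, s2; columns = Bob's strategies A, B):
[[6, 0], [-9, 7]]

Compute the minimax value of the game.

Row minima are 0 and -9, so Alice's maximin is 0; column maxima are 6 and 7, so Bob's minimax is 6. These differ, so the equilibrium is in mixed strategies.
Let Alice play s1 with probability p. Bob is indifferent when 6p − 9(1−p) = 7(1−p), giving p = 8/11.
Let Bob play A with probability q. Alice is indifferent when 6q = −9q + 7(1−q), giving q = 7/22.
The value is 6·(7/22) + (0)·(15/22) = 21/11.

21/11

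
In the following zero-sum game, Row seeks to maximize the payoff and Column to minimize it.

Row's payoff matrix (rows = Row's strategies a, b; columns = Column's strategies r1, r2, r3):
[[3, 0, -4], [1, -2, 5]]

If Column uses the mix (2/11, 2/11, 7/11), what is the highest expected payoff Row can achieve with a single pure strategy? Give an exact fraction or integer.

3

a: (3)·(2/11) + (0)·(2/11) + (-4)·(7/11) = -2.
b: (1)·(2/11) + (-2)·(2/11) + (5)·(7/11) = 3.
The best pure response is b with expected payoff 3.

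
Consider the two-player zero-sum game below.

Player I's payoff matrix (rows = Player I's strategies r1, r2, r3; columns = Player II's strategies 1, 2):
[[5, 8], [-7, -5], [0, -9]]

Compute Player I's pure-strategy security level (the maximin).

5

The worst-case payoff for each row is r1: 5, r2: -7, r3: -9.
The best of these is 5.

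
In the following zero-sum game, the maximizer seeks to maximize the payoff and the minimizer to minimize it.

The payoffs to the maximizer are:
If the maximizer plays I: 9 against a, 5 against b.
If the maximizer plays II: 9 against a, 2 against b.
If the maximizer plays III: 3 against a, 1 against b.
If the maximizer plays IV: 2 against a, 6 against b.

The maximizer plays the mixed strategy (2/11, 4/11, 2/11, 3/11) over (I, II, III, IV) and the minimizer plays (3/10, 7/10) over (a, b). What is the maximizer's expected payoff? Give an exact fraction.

232/55

Against (3/10, 7/10), each row's expected payoff is I: 31/5; II: 41/10; III: 8/5; IV: 24/5.
Taking the (2/11, 4/11, 2/11, 3/11)-weighted average: (2/11)·(31/5) + (4/11)·(41/10) + (2/11)·(8/5) + (3/11)·(24/5) = 232/55.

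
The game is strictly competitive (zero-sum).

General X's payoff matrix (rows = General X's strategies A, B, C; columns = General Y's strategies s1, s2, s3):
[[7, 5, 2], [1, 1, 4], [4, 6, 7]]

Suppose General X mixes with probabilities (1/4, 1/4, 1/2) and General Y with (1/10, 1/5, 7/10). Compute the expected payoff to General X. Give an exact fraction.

24/5

Against (1/10, 1/5, 7/10), each row's expected payoff is A: 31/10; B: 31/10; C: 13/2.
Taking the (1/4, 1/4, 1/2)-weighted average: (1/4)·(31/10) + (1/4)·(31/10) + (1/2)·(13/2) = 24/5.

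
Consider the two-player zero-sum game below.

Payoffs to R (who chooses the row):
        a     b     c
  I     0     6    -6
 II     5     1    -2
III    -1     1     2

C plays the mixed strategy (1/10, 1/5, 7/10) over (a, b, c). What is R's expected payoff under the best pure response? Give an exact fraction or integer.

3/2

I: (0)·(1/10) + (6)·(1/5) + (-6)·(7/10) = -3.
II: (5)·(1/10) + (1)·(1/5) + (-2)·(7/10) = -7/10.
III: (-1)·(1/10) + (1)·(1/5) + (2)·(7/10) = 3/2.
The best pure response is III with expected payoff 3/2.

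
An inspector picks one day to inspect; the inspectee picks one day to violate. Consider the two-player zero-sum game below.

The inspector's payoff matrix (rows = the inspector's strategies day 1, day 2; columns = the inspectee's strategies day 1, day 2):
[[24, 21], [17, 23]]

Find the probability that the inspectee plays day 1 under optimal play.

Row minima are 21 and 17, so the inspector's maximin is 21; column maxima are 24 and 23, so the inspectee's minimax is 23. These differ, so the equilibrium is in mixed strategies.
Let the inspectee play day 1 with probability q. The inspector is indifferent when 24q + 21(1−q) = 17q + 23(1−q), giving q = 2/9.

2/9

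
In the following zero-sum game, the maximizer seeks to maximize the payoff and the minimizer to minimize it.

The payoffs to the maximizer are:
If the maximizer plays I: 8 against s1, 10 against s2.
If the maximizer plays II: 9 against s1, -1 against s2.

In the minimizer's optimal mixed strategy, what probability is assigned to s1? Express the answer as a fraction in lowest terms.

Row minima are 8 and -1, so the maximizer's maximin is 8; column maxima are 9 and 10, so the minimizer's minimax is 9. These differ, so the equilibrium is in mixed strategies.
Let the minimizer play s1 with probability q. The maximizer is indifferent when 8q + 10(1−q) = 9q − (1−q), giving q = 11/12.

11/12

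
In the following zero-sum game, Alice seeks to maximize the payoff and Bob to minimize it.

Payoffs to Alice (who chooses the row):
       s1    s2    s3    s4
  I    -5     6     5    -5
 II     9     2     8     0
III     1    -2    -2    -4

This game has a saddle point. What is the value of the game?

0

Row minima: -5, 0, -4 → Alice's maximin is 0.
Column maxima: 9, 6, 8, 0 → Bob's minimax is 0.
They coincide at (II, s4), so the value is 0.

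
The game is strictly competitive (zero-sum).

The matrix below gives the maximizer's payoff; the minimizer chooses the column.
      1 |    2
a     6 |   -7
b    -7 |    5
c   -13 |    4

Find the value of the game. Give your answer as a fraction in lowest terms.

-19/25

Row c is strictly dominated by row b, so the maximizer never plays it.
The remaining 2×2 game on (a, b) × (1, 2) has no saddle point. Let the maximizer play a with probability p; indifference gives 6p − 7(1−p) = −7p + 5(1−p), so p = 12/25.
Similarly the minimizer's optimal q on 1 is 12/25, and the value is 6·(12/25) + (-7)·(13/25) = -19/25.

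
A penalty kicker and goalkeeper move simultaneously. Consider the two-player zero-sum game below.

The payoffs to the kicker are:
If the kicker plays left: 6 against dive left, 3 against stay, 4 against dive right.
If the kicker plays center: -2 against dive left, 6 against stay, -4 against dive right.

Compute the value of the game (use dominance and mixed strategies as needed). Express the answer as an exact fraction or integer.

Column dive left is strictly dominated by dive right for the goalkeeper (it gives the kicker more in every row).
The remaining 2×2 game on (left, center) × (stay, dive right) has no saddle point. Let the kicker play left with probability p; indifference gives 3p + 6(1−p) = 4p − 4(1−p), so p = 10/11.
Similarly the goalkeeper's optimal q on stay is 8/11, and the value is 3·(8/11) + (4)·(3/11) = 36/11.

36/11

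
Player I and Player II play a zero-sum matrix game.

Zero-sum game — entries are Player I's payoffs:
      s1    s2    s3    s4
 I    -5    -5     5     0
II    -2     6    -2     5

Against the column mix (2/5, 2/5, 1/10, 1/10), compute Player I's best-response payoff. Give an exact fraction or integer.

I: (-5)·(2/5) + (-5)·(2/5) + (5)·(1/10) + (0)·(1/10) = -7/2.
II: (-2)·(2/5) + (6)·(2/5) + (-2)·(1/10) + (5)·(1/10) = 19/10.
The best pure response is II with expected payoff 19/10.

19/10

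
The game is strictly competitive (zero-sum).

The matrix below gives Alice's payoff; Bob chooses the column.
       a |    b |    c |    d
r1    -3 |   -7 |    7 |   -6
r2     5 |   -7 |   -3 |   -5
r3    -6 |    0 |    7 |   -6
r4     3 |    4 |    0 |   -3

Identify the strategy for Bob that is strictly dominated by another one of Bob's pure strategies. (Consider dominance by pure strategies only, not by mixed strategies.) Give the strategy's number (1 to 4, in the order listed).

3

Bob prefers columns that give Alice less. Compare c with d: -6 < 7, -5 < -3, -6 < 7, -3 < 0.
So d strictly dominates c for Bob; c is strictly dominated.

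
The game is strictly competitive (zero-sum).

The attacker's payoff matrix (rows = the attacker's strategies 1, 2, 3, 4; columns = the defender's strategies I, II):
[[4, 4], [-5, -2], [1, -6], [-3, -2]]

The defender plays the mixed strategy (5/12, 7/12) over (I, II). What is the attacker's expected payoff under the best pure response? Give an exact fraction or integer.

4

1: (4)·(5/12) + (4)·(7/12) = 4.
2: (-5)·(5/12) + (-2)·(7/12) = -13/4.
3: (1)·(5/12) + (-6)·(7/12) = -37/12.
4: (-3)·(5/12) + (-2)·(7/12) = -29/12.
The best pure response is 1 with expected payoff 4.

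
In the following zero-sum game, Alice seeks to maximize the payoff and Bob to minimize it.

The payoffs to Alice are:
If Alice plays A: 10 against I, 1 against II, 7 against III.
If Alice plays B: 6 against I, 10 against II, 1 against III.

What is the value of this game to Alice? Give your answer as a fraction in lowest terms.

Column I is strictly dominated by III for Bob (it gives Alice more in every row).
The remaining 2×2 game on (A, B) × (II, III) has no saddle point. Let Alice play A with probability p; indifference gives p + 10(1−p) = 7p + (1−p), so p = 3/5.
Similarly Bob's optimal q on II is 2/5, and the value is 1·(2/5) + (7)·(3/5) = 23/5.

23/5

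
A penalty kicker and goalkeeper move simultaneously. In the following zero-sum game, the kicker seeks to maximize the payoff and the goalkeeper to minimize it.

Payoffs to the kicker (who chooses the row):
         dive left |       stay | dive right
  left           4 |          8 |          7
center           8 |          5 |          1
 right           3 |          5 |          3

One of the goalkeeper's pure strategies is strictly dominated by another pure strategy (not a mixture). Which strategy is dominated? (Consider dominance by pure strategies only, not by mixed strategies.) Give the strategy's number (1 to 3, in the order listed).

The goalkeeper prefers columns that give the kicker less. Compare stay with dive right: 7 < 8, 1 < 5, 3 < 5.
So dive right strictly dominates stay for the goalkeeper; stay is strictly dominated.

2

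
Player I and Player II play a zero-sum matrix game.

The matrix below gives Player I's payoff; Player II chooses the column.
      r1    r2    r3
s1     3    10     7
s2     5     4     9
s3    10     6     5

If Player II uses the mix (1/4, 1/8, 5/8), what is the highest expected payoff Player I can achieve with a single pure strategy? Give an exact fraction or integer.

s1: (3)·(1/4) + (10)·(1/8) + (7)·(5/8) = 51/8.
s2: (5)·(1/4) + (4)·(1/8) + (9)·(5/8) = 59/8.
s3: (10)·(1/4) + (6)·(1/8) + (5)·(5/8) = 51/8.
The best pure response is s2 with expected payoff 59/8.

59/8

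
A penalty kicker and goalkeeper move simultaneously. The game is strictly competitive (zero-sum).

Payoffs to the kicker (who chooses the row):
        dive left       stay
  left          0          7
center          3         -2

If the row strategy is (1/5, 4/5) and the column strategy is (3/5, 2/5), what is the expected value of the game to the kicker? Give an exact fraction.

34/25

Against (3/5, 2/5), each row's expected payoff is left: 14/5; center: 1.
Taking the (1/5, 4/5)-weighted average: (1/5)·(14/5) + (4/5)·(1) = 34/25.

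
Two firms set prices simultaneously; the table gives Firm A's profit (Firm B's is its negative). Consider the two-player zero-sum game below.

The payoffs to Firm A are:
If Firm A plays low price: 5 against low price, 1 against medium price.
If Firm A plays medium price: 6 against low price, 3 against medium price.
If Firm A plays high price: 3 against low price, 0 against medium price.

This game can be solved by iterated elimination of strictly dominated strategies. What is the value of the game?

3

Column low price is strictly dominated by medium price for Firm B (1<5, 3<6, 0<3); eliminate low price.
Row low price is strictly dominated by row medium price (3>1); eliminate low price.
Row high price is strictly dominated by row medium price (3>0); eliminate high price.
Only (medium price, medium price) remains, with payoff 3.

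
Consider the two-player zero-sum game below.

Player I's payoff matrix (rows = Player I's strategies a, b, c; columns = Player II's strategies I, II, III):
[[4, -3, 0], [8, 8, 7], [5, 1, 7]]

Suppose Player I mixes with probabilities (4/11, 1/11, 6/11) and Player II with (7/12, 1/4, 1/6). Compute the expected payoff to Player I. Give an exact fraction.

Against (7/12, 1/4, 1/6), each row's expected payoff is a: 19/12; b: 47/6; c: 13/3.
Taking the (4/11, 1/11, 6/11)-weighted average: (4/11)·(19/12) + (1/11)·(47/6) + (6/11)·(13/3) = 241/66.

241/66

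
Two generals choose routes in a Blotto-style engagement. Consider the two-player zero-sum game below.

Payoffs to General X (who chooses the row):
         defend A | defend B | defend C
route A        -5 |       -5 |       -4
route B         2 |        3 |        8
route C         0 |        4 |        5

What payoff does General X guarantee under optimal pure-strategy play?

2

Row minima: -5, 2, 0 → General X's maximin is 2.
Column maxima: 2, 4, 8 → General Y's minimax is 2.
They coincide at (route B, defend A), so the value is 2.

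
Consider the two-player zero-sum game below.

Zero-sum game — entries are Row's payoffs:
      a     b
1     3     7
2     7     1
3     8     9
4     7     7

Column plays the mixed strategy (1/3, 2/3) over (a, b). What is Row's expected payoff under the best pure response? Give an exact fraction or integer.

1: (3)·(1/3) + (7)·(2/3) = 17/3.
2: (7)·(1/3) + (1)·(2/3) = 3.
3: (8)·(1/3) + (9)·(2/3) = 26/3.
4: (7)·(1/3) + (7)·(2/3) = 7.
The best pure response is 3 with expected payoff 26/3.

26/3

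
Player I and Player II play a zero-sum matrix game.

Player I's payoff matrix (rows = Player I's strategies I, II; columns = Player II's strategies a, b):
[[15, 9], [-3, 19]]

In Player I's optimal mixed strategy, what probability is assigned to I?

11/14

Row minima are 9 and -3, so Player I's maximin is 9; column maxima are 15 and 19, so Player II's minimax is 15. These differ, so the equilibrium is in mixed strategies.
Let Player I play I with probability p. Player II is indifferent when 15p − 3(1−p) = 9p + 19(1−p), giving p = 11/14.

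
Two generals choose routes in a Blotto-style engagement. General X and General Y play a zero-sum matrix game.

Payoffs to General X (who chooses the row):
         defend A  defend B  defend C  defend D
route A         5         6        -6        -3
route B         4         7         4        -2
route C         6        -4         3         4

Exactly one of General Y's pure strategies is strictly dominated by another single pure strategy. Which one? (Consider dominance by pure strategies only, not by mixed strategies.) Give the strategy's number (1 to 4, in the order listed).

General Y prefers columns that give General X less. Compare defend A with defend D: -3 < 5, -2 < 4, 4 < 6.
So defend D strictly dominates defend A for General Y; defend A is strictly dominated.

1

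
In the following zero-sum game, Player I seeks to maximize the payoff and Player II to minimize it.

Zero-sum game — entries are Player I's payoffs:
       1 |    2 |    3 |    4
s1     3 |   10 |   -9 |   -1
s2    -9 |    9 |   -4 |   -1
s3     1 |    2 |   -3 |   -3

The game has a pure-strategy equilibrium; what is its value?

-3

Row minima: -9, -9, -3 → Player I's maximin is -3.
Column maxima: 3, 10, -3, -1 → Player II's minimax is -3.
They coincide at (s3, 3), so the value is -3.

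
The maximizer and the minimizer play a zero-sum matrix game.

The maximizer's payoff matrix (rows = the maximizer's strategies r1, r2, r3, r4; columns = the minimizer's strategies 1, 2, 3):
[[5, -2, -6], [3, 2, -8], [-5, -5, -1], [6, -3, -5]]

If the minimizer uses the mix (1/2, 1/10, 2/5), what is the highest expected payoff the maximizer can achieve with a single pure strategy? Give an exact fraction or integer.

7/10

r1: (5)·(1/2) + (-2)·(1/10) + (-6)·(2/5) = -1/10.
r2: (3)·(1/2) + (2)·(1/10) + (-8)·(2/5) = -3/2.
r3: (-5)·(1/2) + (-5)·(1/10) + (-1)·(2/5) = -17/5.
r4: (6)·(1/2) + (-3)·(1/10) + (-5)·(2/5) = 7/10.
The best pure response is r4 with expected payoff 7/10.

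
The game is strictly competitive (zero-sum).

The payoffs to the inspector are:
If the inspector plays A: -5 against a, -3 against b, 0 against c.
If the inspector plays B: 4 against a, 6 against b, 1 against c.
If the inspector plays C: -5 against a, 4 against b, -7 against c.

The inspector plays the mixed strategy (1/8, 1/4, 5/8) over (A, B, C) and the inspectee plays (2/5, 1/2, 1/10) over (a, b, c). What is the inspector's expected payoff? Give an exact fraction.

3/10

Against (2/5, 1/2, 1/10), each row's expected payoff is A: -7/2; B: 47/10; C: -7/10.
Taking the (1/8, 1/4, 5/8)-weighted average: (1/8)·(-7/2) + (1/4)·(47/10) + (5/8)·(-7/10) = 3/10.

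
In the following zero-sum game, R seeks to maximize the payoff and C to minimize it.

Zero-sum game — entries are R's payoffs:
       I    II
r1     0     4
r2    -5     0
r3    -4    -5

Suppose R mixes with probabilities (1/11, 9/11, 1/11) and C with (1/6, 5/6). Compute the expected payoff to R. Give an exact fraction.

-9/11

Against (1/6, 5/6), each row's expected payoff is r1: 10/3; r2: -5/6; r3: -29/6.
Taking the (1/11, 9/11, 1/11)-weighted average: (1/11)·(10/3) + (9/11)·(-5/6) + (1/11)·(-29/6) = -9/11.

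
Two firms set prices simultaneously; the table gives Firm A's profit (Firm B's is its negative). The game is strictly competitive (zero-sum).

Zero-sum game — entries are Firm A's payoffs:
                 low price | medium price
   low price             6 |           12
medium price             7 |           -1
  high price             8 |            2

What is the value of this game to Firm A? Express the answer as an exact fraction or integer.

Row medium price is strictly dominated by row high price, so Firm A never plays it.
The remaining 2×2 game on (low price, high price) × (low price, medium price) has no saddle point. Let Firm A play low price with probability p; indifference gives 6p + 8(1−p) = 12p + 2(1−p), so p = 1/2.
Similarly Firm B's optimal q on low price is 5/6, and the value is 6·(5/6) + (12)·(1/6) = 7.

7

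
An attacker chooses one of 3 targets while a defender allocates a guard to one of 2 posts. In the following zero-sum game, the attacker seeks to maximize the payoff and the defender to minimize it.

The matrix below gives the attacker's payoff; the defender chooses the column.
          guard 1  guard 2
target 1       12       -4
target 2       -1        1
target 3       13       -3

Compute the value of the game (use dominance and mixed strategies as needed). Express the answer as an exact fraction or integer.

Row target 1 is strictly dominated by row target 3, so the attacker never plays it.
The remaining 2×2 game on (target 2, target 3) × (guard 1, guard 2) has no saddle point. Let the attacker play target 2 with probability p; indifference gives −p + 13(1−p) = p − 3(1−p), so p = 8/9.
Similarly the defender's optimal q on guard 1 is 2/9, and the value is -1·(2/9) + (1)·(7/9) = 5/9.

5/9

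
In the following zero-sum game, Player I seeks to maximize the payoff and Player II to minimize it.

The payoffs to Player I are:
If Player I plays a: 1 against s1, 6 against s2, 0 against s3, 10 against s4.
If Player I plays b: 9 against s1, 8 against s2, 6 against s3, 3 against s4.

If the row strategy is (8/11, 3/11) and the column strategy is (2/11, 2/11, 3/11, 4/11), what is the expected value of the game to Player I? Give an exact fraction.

Against (2/11, 2/11, 3/11, 4/11), each row's expected payoff is a: 54/11; b: 64/11.
Taking the (8/11, 3/11)-weighted average: (8/11)·(54/11) + (3/11)·(64/11) = 624/121.

624/121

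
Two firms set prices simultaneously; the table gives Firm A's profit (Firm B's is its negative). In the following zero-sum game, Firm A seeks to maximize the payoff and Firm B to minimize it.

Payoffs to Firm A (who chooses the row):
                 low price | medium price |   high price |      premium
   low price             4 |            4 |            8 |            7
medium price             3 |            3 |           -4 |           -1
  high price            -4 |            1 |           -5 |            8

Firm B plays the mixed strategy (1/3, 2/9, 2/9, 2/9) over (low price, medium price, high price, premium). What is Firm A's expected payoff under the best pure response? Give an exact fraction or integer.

low price: (4)·(1/3) + (4)·(2/9) + (8)·(2/9) + (7)·(2/9) = 50/9.
medium price: (3)·(1/3) + (3)·(2/9) + (-4)·(2/9) + (-1)·(2/9) = 5/9.
high price: (-4)·(1/3) + (1)·(2/9) + (-5)·(2/9) + (8)·(2/9) = -4/9.
The best pure response is low price with expected payoff 50/9.

50/9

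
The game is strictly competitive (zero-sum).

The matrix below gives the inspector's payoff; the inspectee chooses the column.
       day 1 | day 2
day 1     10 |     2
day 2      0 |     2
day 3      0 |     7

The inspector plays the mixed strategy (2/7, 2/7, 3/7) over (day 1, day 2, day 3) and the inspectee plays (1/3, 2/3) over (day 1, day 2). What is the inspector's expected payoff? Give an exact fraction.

Against (1/3, 2/3), each row's expected payoff is day 1: 14/3; day 2: 4/3; day 3: 14/3.
Taking the (2/7, 2/7, 3/7)-weighted average: (2/7)·(14/3) + (2/7)·(4/3) + (3/7)·(14/3) = 26/7.

26/7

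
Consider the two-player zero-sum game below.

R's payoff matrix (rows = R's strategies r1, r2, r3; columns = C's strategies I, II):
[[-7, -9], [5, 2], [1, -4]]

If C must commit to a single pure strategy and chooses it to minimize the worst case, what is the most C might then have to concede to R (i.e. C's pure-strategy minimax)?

The worst case (largest entry) in each column is I: 5, II: 2.
The best (smallest) of these is 2.

2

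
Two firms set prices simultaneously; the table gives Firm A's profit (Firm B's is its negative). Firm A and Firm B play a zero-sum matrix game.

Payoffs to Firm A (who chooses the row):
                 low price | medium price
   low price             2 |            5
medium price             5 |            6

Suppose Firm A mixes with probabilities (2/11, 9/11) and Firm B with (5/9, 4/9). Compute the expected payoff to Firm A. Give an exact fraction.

Against (5/9, 4/9), each row's expected payoff is low price: 10/3; medium price: 49/9.
Taking the (2/11, 9/11)-weighted average: (2/11)·(10/3) + (9/11)·(49/9) = 167/33.

167/33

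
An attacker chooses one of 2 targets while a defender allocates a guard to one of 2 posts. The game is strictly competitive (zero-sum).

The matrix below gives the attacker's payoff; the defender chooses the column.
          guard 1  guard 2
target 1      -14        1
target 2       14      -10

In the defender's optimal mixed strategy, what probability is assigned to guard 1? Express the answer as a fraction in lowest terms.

Row minima are -14 and -10, so the attacker's maximin is -10; column maxima are 14 and 1, so the defender's minimax is 1. These differ, so the equilibrium is in mixed strategies.
Let the defender play guard 1 with probability q. The attacker is indifferent when −14q + (1−q) = 14q − 10(1−q), giving q = 11/39.

11/39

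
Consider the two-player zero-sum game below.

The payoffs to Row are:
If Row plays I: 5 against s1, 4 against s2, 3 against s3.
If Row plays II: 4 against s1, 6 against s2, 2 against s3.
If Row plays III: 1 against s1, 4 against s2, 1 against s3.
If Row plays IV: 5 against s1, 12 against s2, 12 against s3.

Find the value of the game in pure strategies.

5

Row minima: 3, 2, 1, 5 → Row's maximin is 5.
Column maxima: 5, 12, 12 → Column's minimax is 5.
They coincide at (IV, s1), so the value is 5.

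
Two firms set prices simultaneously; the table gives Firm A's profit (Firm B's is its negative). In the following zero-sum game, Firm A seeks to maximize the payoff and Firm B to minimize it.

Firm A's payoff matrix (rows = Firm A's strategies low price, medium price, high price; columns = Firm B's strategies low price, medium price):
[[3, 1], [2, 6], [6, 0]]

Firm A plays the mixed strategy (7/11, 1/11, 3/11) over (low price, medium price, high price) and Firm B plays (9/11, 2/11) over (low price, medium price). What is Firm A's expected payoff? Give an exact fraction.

Against (9/11, 2/11), each row's expected payoff is low price: 29/11; medium price: 30/11; high price: 54/11.
Taking the (7/11, 1/11, 3/11)-weighted average: (7/11)·(29/11) + (1/11)·(30/11) + (3/11)·(54/11) = 395/121.

395/121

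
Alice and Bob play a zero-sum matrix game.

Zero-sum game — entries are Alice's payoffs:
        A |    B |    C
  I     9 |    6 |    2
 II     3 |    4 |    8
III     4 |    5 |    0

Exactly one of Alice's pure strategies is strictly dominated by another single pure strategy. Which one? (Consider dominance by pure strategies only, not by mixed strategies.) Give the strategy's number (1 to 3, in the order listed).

Compare III with I: 9 > 4, 6 > 5, 2 > 0.
So I strictly dominates III for Alice; III is strictly dominated.

3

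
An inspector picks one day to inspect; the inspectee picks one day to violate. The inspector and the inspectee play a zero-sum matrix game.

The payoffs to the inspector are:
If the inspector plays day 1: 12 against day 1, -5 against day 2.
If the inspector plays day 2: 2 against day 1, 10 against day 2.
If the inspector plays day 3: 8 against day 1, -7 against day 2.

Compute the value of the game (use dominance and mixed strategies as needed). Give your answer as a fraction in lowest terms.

26/5

Row day 3 is strictly dominated by row day 1, so the inspector never plays it.
The remaining 2×2 game on (day 1, day 2) × (day 1, day 2) has no saddle point. Let the inspector play day 1 with probability p; indifference gives 12p + 2(1−p) = −5p + 10(1−p), so p = 8/25.
Similarly the inspectee's optimal q on day 1 is 3/5, and the value is 12·(3/5) + (-5)·(2/5) = 26/5.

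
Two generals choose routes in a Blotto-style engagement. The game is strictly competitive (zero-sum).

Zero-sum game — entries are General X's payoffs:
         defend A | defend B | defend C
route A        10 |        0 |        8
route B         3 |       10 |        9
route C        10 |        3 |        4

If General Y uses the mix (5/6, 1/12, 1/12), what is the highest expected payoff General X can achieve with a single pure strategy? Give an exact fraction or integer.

9

route A: (10)·(5/6) + (0)·(1/12) + (8)·(1/12) = 9.
route B: (3)·(5/6) + (10)·(1/12) + (9)·(1/12) = 49/12.
route C: (10)·(5/6) + (3)·(1/12) + (4)·(1/12) = 107/12.
The best pure response is route A with expected payoff 9.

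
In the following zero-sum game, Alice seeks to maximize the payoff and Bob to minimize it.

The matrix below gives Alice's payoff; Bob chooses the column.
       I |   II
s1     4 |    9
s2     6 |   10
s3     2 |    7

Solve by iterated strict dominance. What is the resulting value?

6

Column II is strictly dominated by I for Bob (4<9, 6<10, 2<7); eliminate II.
Row s1 is strictly dominated by row s2 (6>4); eliminate s1.
Row s3 is strictly dominated by row s2 (6>2); eliminate s3.
Only (s2, I) remains, with payoff 6.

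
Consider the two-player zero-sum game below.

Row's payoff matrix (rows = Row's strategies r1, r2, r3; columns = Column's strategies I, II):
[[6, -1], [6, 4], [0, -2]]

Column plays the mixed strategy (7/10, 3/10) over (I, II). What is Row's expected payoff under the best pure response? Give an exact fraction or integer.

r1: (6)·(7/10) + (-1)·(3/10) = 39/10.
r2: (6)·(7/10) + (4)·(3/10) = 27/5.
r3: (0)·(7/10) + (-2)·(3/10) = -3/5.
The best pure response is r2 with expected payoff 27/5.

27/5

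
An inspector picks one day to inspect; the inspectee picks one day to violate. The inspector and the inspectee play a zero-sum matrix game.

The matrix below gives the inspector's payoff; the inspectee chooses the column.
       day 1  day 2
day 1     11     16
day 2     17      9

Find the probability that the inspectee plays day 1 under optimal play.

Row minima are 11 and 9, so the inspector's maximin is 11; column maxima are 17 and 16, so the inspectee's minimax is 16. These differ, so the equilibrium is in mixed strategies.
Let the inspectee play day 1 with probability q. The inspector is indifferent when 11q + 16(1−q) = 17q + 9(1−q), giving q = 7/13.

7/13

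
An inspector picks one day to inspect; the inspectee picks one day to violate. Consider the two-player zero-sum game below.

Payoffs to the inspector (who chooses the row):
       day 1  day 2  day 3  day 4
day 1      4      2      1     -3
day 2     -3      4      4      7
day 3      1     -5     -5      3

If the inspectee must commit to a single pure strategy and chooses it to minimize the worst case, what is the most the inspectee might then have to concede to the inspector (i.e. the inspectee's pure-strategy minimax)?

4

The worst case (largest entry) in each column is day 1: 4, day 2: 4, day 3: 4, day 4: 7.
The best (smallest) of these is 4.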